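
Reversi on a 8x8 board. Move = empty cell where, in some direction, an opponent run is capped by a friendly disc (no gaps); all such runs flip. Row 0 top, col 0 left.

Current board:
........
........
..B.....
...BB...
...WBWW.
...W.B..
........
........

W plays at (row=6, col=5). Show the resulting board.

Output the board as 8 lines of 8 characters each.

Answer: ........
........
..B.....
...BB...
...WBWW.
...W.W..
.....W..
........

Derivation:
Place W at (6,5); scan 8 dirs for brackets.
Dir NW: first cell '.' (not opp) -> no flip
Dir N: opp run (5,5) capped by W -> flip
Dir NE: first cell '.' (not opp) -> no flip
Dir W: first cell '.' (not opp) -> no flip
Dir E: first cell '.' (not opp) -> no flip
Dir SW: first cell '.' (not opp) -> no flip
Dir S: first cell '.' (not opp) -> no flip
Dir SE: first cell '.' (not opp) -> no flip
All flips: (5,5)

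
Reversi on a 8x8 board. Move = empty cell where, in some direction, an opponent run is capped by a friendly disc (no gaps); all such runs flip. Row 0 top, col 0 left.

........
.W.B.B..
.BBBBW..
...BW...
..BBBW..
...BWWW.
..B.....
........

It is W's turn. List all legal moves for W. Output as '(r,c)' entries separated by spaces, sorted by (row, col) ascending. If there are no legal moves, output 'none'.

Answer: (0,5) (1,2) (1,4) (2,0) (3,1) (3,2) (4,1) (5,2)

Derivation:
(0,2): no bracket -> illegal
(0,3): no bracket -> illegal
(0,4): no bracket -> illegal
(0,5): flips 1 -> legal
(0,6): no bracket -> illegal
(1,0): no bracket -> illegal
(1,2): flips 1 -> legal
(1,4): flips 1 -> legal
(1,6): no bracket -> illegal
(2,0): flips 4 -> legal
(2,6): no bracket -> illegal
(3,0): no bracket -> illegal
(3,1): flips 1 -> legal
(3,2): flips 2 -> legal
(3,5): no bracket -> illegal
(4,1): flips 3 -> legal
(5,1): no bracket -> illegal
(5,2): flips 2 -> legal
(6,1): no bracket -> illegal
(6,3): no bracket -> illegal
(6,4): no bracket -> illegal
(7,1): no bracket -> illegal
(7,2): no bracket -> illegal
(7,3): no bracket -> illegal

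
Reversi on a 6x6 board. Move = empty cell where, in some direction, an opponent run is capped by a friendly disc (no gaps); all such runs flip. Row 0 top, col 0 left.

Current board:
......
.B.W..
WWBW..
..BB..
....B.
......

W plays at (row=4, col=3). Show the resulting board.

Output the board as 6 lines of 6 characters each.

Answer: ......
.B.W..
WWBW..
..WW..
...WB.
......

Derivation:
Place W at (4,3); scan 8 dirs for brackets.
Dir NW: opp run (3,2) capped by W -> flip
Dir N: opp run (3,3) capped by W -> flip
Dir NE: first cell '.' (not opp) -> no flip
Dir W: first cell '.' (not opp) -> no flip
Dir E: opp run (4,4), next='.' -> no flip
Dir SW: first cell '.' (not opp) -> no flip
Dir S: first cell '.' (not opp) -> no flip
Dir SE: first cell '.' (not opp) -> no flip
All flips: (3,2) (3,3)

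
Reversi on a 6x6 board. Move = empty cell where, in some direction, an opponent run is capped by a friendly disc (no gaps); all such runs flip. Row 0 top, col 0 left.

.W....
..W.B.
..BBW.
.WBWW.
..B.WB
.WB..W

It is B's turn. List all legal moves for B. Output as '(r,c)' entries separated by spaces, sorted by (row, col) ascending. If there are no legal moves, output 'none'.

Answer: (0,2) (1,5) (2,0) (2,5) (3,0) (3,5) (4,0) (4,3) (5,0) (5,4)

Derivation:
(0,0): no bracket -> illegal
(0,2): flips 1 -> legal
(0,3): no bracket -> illegal
(1,0): no bracket -> illegal
(1,1): no bracket -> illegal
(1,3): no bracket -> illegal
(1,5): flips 2 -> legal
(2,0): flips 1 -> legal
(2,1): no bracket -> illegal
(2,5): flips 1 -> legal
(3,0): flips 1 -> legal
(3,5): flips 2 -> legal
(4,0): flips 1 -> legal
(4,1): no bracket -> illegal
(4,3): flips 2 -> legal
(5,0): flips 1 -> legal
(5,3): no bracket -> illegal
(5,4): flips 3 -> legal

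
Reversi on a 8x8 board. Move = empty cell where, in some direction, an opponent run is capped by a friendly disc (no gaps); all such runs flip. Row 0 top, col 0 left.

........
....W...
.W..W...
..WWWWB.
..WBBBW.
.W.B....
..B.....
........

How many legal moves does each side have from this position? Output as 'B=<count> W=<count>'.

Answer: B=11 W=10

Derivation:
-- B to move --
(0,3): no bracket -> illegal
(0,4): flips 3 -> legal
(0,5): no bracket -> illegal
(1,0): flips 2 -> legal
(1,1): no bracket -> illegal
(1,2): no bracket -> illegal
(1,3): no bracket -> illegal
(1,5): no bracket -> illegal
(2,0): no bracket -> illegal
(2,2): flips 1 -> legal
(2,3): flips 2 -> legal
(2,5): flips 2 -> legal
(2,6): flips 1 -> legal
(3,0): no bracket -> illegal
(3,1): flips 5 -> legal
(3,7): no bracket -> illegal
(4,0): flips 1 -> legal
(4,1): flips 1 -> legal
(4,7): flips 1 -> legal
(5,0): no bracket -> illegal
(5,2): no bracket -> illegal
(5,5): no bracket -> illegal
(5,6): flips 1 -> legal
(5,7): no bracket -> illegal
(6,0): no bracket -> illegal
(6,1): no bracket -> illegal
B mobility = 11
-- W to move --
(2,5): no bracket -> illegal
(2,6): flips 1 -> legal
(2,7): no bracket -> illegal
(3,7): flips 1 -> legal
(4,7): no bracket -> illegal
(5,2): flips 1 -> legal
(5,4): flips 2 -> legal
(5,5): flips 2 -> legal
(5,6): flips 1 -> legal
(6,1): no bracket -> illegal
(6,3): flips 2 -> legal
(6,4): flips 1 -> legal
(7,1): flips 3 -> legal
(7,2): no bracket -> illegal
(7,3): flips 1 -> legal
W mobility = 10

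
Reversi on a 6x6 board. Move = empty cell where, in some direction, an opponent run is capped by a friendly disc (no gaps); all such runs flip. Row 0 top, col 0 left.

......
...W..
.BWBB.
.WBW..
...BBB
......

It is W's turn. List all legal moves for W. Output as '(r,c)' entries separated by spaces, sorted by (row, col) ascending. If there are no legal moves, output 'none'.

(1,0): no bracket -> illegal
(1,1): flips 1 -> legal
(1,2): no bracket -> illegal
(1,4): no bracket -> illegal
(1,5): flips 1 -> legal
(2,0): flips 1 -> legal
(2,5): flips 2 -> legal
(3,0): no bracket -> illegal
(3,4): no bracket -> illegal
(3,5): flips 1 -> legal
(4,1): no bracket -> illegal
(4,2): flips 1 -> legal
(5,2): no bracket -> illegal
(5,3): flips 1 -> legal
(5,4): no bracket -> illegal
(5,5): flips 1 -> legal

Answer: (1,1) (1,5) (2,0) (2,5) (3,5) (4,2) (5,3) (5,5)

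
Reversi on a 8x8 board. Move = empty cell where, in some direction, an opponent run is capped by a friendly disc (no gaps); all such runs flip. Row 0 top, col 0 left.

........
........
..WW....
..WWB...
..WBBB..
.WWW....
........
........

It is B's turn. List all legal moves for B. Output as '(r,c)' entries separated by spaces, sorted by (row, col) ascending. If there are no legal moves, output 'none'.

Answer: (1,1) (1,2) (1,3) (2,1) (3,1) (4,1) (6,1) (6,2) (6,3)

Derivation:
(1,1): flips 2 -> legal
(1,2): flips 1 -> legal
(1,3): flips 2 -> legal
(1,4): no bracket -> illegal
(2,1): flips 1 -> legal
(2,4): no bracket -> illegal
(3,1): flips 2 -> legal
(4,0): no bracket -> illegal
(4,1): flips 1 -> legal
(5,0): no bracket -> illegal
(5,4): no bracket -> illegal
(6,0): no bracket -> illegal
(6,1): flips 1 -> legal
(6,2): flips 1 -> legal
(6,3): flips 1 -> legal
(6,4): no bracket -> illegal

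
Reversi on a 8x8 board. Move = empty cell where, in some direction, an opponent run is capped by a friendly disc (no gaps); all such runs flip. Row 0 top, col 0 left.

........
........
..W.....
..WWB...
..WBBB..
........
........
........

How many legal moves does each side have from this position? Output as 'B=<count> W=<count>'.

-- B to move --
(1,1): flips 2 -> legal
(1,2): no bracket -> illegal
(1,3): no bracket -> illegal
(2,1): flips 1 -> legal
(2,3): flips 1 -> legal
(2,4): no bracket -> illegal
(3,1): flips 2 -> legal
(4,1): flips 1 -> legal
(5,1): no bracket -> illegal
(5,2): no bracket -> illegal
(5,3): no bracket -> illegal
B mobility = 5
-- W to move --
(2,3): no bracket -> illegal
(2,4): no bracket -> illegal
(2,5): no bracket -> illegal
(3,5): flips 1 -> legal
(3,6): no bracket -> illegal
(4,6): flips 3 -> legal
(5,2): no bracket -> illegal
(5,3): flips 1 -> legal
(5,4): flips 1 -> legal
(5,5): flips 1 -> legal
(5,6): no bracket -> illegal
W mobility = 5

Answer: B=5 W=5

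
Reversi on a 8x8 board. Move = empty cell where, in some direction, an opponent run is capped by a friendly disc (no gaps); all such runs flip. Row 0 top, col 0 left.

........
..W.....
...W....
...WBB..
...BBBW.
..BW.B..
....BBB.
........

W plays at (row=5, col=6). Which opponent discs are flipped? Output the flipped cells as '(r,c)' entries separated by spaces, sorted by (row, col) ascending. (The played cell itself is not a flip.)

Answer: (3,4) (4,5)

Derivation:
Dir NW: opp run (4,5) (3,4) capped by W -> flip
Dir N: first cell 'W' (not opp) -> no flip
Dir NE: first cell '.' (not opp) -> no flip
Dir W: opp run (5,5), next='.' -> no flip
Dir E: first cell '.' (not opp) -> no flip
Dir SW: opp run (6,5), next='.' -> no flip
Dir S: opp run (6,6), next='.' -> no flip
Dir SE: first cell '.' (not opp) -> no flip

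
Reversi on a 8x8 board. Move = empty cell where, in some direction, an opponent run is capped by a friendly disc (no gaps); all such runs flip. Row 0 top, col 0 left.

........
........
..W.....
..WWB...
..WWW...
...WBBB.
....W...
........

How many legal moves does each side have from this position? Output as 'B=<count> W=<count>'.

-- B to move --
(1,1): flips 3 -> legal
(1,2): no bracket -> illegal
(1,3): no bracket -> illegal
(2,1): flips 2 -> legal
(2,3): no bracket -> illegal
(2,4): no bracket -> illegal
(3,1): flips 2 -> legal
(3,5): no bracket -> illegal
(4,1): no bracket -> illegal
(4,5): no bracket -> illegal
(5,1): no bracket -> illegal
(5,2): flips 2 -> legal
(6,2): no bracket -> illegal
(6,3): no bracket -> illegal
(6,5): no bracket -> illegal
(7,3): flips 1 -> legal
(7,4): flips 1 -> legal
(7,5): no bracket -> illegal
B mobility = 6
-- W to move --
(2,3): no bracket -> illegal
(2,4): flips 1 -> legal
(2,5): flips 1 -> legal
(3,5): flips 1 -> legal
(4,5): no bracket -> illegal
(4,6): flips 1 -> legal
(4,7): no bracket -> illegal
(5,7): flips 3 -> legal
(6,3): no bracket -> illegal
(6,5): flips 1 -> legal
(6,6): flips 1 -> legal
(6,7): no bracket -> illegal
W mobility = 7

Answer: B=6 W=7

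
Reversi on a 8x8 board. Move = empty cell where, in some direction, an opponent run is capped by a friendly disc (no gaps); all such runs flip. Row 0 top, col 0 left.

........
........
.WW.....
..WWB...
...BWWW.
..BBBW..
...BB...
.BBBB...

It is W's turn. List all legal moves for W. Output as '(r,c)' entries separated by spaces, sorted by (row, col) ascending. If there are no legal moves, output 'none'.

(2,3): flips 1 -> legal
(2,4): flips 1 -> legal
(2,5): no bracket -> illegal
(3,5): flips 1 -> legal
(4,1): no bracket -> illegal
(4,2): flips 1 -> legal
(5,1): flips 3 -> legal
(6,0): no bracket -> illegal
(6,1): no bracket -> illegal
(6,2): flips 1 -> legal
(6,5): flips 2 -> legal
(7,0): no bracket -> illegal
(7,5): no bracket -> illegal

Answer: (2,3) (2,4) (3,5) (4,2) (5,1) (6,2) (6,5)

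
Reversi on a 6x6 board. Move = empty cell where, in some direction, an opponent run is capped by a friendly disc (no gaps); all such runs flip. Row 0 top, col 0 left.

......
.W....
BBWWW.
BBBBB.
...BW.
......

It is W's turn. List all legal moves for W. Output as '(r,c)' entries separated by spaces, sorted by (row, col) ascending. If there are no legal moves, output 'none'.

Answer: (4,0) (4,1) (4,2) (4,5) (5,3)

Derivation:
(1,0): no bracket -> illegal
(1,2): no bracket -> illegal
(2,5): no bracket -> illegal
(3,5): no bracket -> illegal
(4,0): flips 1 -> legal
(4,1): flips 3 -> legal
(4,2): flips 3 -> legal
(4,5): flips 1 -> legal
(5,2): no bracket -> illegal
(5,3): flips 2 -> legal
(5,4): no bracket -> illegal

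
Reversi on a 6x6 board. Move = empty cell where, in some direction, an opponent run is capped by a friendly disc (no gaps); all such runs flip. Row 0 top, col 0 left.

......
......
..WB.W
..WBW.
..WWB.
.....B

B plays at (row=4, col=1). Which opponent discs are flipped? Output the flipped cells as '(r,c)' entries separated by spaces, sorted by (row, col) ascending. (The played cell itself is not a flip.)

Answer: (3,2) (4,2) (4,3)

Derivation:
Dir NW: first cell '.' (not opp) -> no flip
Dir N: first cell '.' (not opp) -> no flip
Dir NE: opp run (3,2) capped by B -> flip
Dir W: first cell '.' (not opp) -> no flip
Dir E: opp run (4,2) (4,3) capped by B -> flip
Dir SW: first cell '.' (not opp) -> no flip
Dir S: first cell '.' (not opp) -> no flip
Dir SE: first cell '.' (not opp) -> no flip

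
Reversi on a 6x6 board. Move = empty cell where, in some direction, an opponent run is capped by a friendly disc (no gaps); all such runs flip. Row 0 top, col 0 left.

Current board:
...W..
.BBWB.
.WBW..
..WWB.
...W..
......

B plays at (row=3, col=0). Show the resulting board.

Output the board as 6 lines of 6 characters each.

Answer: ...W..
.BBWB.
.BBW..
B.WWB.
...W..
......

Derivation:
Place B at (3,0); scan 8 dirs for brackets.
Dir NW: edge -> no flip
Dir N: first cell '.' (not opp) -> no flip
Dir NE: opp run (2,1) capped by B -> flip
Dir W: edge -> no flip
Dir E: first cell '.' (not opp) -> no flip
Dir SW: edge -> no flip
Dir S: first cell '.' (not opp) -> no flip
Dir SE: first cell '.' (not opp) -> no flip
All flips: (2,1)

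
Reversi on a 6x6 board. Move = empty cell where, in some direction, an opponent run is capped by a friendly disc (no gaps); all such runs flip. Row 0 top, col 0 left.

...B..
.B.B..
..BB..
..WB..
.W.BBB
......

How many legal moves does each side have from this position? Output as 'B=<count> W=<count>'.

-- B to move --
(2,1): flips 1 -> legal
(3,0): no bracket -> illegal
(3,1): flips 1 -> legal
(4,0): no bracket -> illegal
(4,2): flips 1 -> legal
(5,0): flips 2 -> legal
(5,1): no bracket -> illegal
(5,2): no bracket -> illegal
B mobility = 4
-- W to move --
(0,0): no bracket -> illegal
(0,1): no bracket -> illegal
(0,2): no bracket -> illegal
(0,4): no bracket -> illegal
(1,0): no bracket -> illegal
(1,2): flips 1 -> legal
(1,4): flips 1 -> legal
(2,0): no bracket -> illegal
(2,1): no bracket -> illegal
(2,4): no bracket -> illegal
(3,1): no bracket -> illegal
(3,4): flips 1 -> legal
(3,5): no bracket -> illegal
(4,2): no bracket -> illegal
(5,2): no bracket -> illegal
(5,3): no bracket -> illegal
(5,4): flips 1 -> legal
(5,5): no bracket -> illegal
W mobility = 4

Answer: B=4 W=4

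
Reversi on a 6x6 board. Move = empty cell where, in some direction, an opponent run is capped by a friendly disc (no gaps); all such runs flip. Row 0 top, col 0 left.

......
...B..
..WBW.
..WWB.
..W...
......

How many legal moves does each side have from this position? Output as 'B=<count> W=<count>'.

Answer: B=7 W=6

Derivation:
-- B to move --
(1,1): no bracket -> illegal
(1,2): no bracket -> illegal
(1,4): flips 1 -> legal
(1,5): no bracket -> illegal
(2,1): flips 1 -> legal
(2,5): flips 1 -> legal
(3,1): flips 3 -> legal
(3,5): flips 1 -> legal
(4,1): flips 1 -> legal
(4,3): flips 1 -> legal
(4,4): no bracket -> illegal
(5,1): no bracket -> illegal
(5,2): no bracket -> illegal
(5,3): no bracket -> illegal
B mobility = 7
-- W to move --
(0,2): flips 1 -> legal
(0,3): flips 2 -> legal
(0,4): flips 1 -> legal
(1,2): no bracket -> illegal
(1,4): flips 1 -> legal
(2,5): no bracket -> illegal
(3,5): flips 1 -> legal
(4,3): no bracket -> illegal
(4,4): flips 1 -> legal
(4,5): no bracket -> illegal
W mobility = 6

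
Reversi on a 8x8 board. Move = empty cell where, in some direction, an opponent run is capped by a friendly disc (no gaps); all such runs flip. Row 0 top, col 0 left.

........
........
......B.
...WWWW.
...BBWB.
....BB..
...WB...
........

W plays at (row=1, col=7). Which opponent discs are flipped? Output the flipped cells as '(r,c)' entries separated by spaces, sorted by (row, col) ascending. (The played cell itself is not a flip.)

Dir NW: first cell '.' (not opp) -> no flip
Dir N: first cell '.' (not opp) -> no flip
Dir NE: edge -> no flip
Dir W: first cell '.' (not opp) -> no flip
Dir E: edge -> no flip
Dir SW: opp run (2,6) capped by W -> flip
Dir S: first cell '.' (not opp) -> no flip
Dir SE: edge -> no flip

Answer: (2,6)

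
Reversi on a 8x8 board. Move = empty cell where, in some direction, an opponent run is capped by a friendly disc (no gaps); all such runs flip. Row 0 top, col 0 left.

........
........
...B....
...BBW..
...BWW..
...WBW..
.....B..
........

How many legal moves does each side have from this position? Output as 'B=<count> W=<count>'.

Answer: B=7 W=9

Derivation:
-- B to move --
(2,4): no bracket -> illegal
(2,5): flips 3 -> legal
(2,6): no bracket -> illegal
(3,6): flips 2 -> legal
(4,2): no bracket -> illegal
(4,6): flips 2 -> legal
(5,2): flips 1 -> legal
(5,6): flips 2 -> legal
(6,2): no bracket -> illegal
(6,3): flips 1 -> legal
(6,4): no bracket -> illegal
(6,6): flips 2 -> legal
B mobility = 7
-- W to move --
(1,2): flips 2 -> legal
(1,3): flips 3 -> legal
(1,4): no bracket -> illegal
(2,2): flips 1 -> legal
(2,4): flips 1 -> legal
(2,5): no bracket -> illegal
(3,2): flips 2 -> legal
(4,2): flips 1 -> legal
(5,2): no bracket -> illegal
(5,6): no bracket -> illegal
(6,3): flips 1 -> legal
(6,4): flips 1 -> legal
(6,6): no bracket -> illegal
(7,4): no bracket -> illegal
(7,5): flips 1 -> legal
(7,6): no bracket -> illegal
W mobility = 9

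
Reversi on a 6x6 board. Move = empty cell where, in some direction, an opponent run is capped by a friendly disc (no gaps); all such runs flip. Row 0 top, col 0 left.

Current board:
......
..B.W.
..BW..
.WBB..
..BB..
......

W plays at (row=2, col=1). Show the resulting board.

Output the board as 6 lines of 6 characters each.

Answer: ......
..B.W.
.WWW..
.WBB..
..BB..
......

Derivation:
Place W at (2,1); scan 8 dirs for brackets.
Dir NW: first cell '.' (not opp) -> no flip
Dir N: first cell '.' (not opp) -> no flip
Dir NE: opp run (1,2), next='.' -> no flip
Dir W: first cell '.' (not opp) -> no flip
Dir E: opp run (2,2) capped by W -> flip
Dir SW: first cell '.' (not opp) -> no flip
Dir S: first cell 'W' (not opp) -> no flip
Dir SE: opp run (3,2) (4,3), next='.' -> no flip
All flips: (2,2)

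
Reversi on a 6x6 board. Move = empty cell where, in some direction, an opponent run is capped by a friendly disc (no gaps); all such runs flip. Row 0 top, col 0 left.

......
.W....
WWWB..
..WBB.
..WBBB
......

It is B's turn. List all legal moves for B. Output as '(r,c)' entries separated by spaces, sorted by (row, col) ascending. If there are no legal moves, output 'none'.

(0,0): flips 2 -> legal
(0,1): no bracket -> illegal
(0,2): no bracket -> illegal
(1,0): flips 2 -> legal
(1,2): no bracket -> illegal
(1,3): no bracket -> illegal
(3,0): no bracket -> illegal
(3,1): flips 1 -> legal
(4,1): flips 2 -> legal
(5,1): flips 1 -> legal
(5,2): no bracket -> illegal
(5,3): no bracket -> illegal

Answer: (0,0) (1,0) (3,1) (4,1) (5,1)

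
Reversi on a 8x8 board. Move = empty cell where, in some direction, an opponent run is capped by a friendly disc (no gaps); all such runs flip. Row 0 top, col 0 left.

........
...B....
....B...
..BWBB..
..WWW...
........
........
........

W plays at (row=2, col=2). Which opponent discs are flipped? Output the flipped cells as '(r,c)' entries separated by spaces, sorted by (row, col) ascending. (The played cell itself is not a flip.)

Answer: (3,2)

Derivation:
Dir NW: first cell '.' (not opp) -> no flip
Dir N: first cell '.' (not opp) -> no flip
Dir NE: opp run (1,3), next='.' -> no flip
Dir W: first cell '.' (not opp) -> no flip
Dir E: first cell '.' (not opp) -> no flip
Dir SW: first cell '.' (not opp) -> no flip
Dir S: opp run (3,2) capped by W -> flip
Dir SE: first cell 'W' (not opp) -> no flip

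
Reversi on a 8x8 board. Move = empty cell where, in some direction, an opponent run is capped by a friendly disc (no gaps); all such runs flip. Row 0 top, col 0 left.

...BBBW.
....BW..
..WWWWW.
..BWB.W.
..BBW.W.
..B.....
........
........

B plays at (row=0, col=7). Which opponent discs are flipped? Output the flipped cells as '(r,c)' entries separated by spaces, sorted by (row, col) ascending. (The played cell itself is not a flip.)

Dir NW: edge -> no flip
Dir N: edge -> no flip
Dir NE: edge -> no flip
Dir W: opp run (0,6) capped by B -> flip
Dir E: edge -> no flip
Dir SW: first cell '.' (not opp) -> no flip
Dir S: first cell '.' (not opp) -> no flip
Dir SE: edge -> no flip

Answer: (0,6)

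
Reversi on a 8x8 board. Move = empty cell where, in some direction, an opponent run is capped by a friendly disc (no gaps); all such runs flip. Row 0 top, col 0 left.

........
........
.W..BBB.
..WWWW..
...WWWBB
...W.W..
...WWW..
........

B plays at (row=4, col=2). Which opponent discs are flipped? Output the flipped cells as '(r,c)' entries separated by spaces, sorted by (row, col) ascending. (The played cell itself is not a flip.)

Dir NW: first cell '.' (not opp) -> no flip
Dir N: opp run (3,2), next='.' -> no flip
Dir NE: opp run (3,3) capped by B -> flip
Dir W: first cell '.' (not opp) -> no flip
Dir E: opp run (4,3) (4,4) (4,5) capped by B -> flip
Dir SW: first cell '.' (not opp) -> no flip
Dir S: first cell '.' (not opp) -> no flip
Dir SE: opp run (5,3) (6,4), next='.' -> no flip

Answer: (3,3) (4,3) (4,4) (4,5)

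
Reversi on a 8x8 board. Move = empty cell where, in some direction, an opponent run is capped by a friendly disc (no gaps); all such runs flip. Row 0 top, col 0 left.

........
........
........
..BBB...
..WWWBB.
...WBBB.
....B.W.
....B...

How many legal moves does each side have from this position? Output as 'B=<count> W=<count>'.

Answer: B=7 W=10

Derivation:
-- B to move --
(3,1): flips 2 -> legal
(3,5): no bracket -> illegal
(4,1): flips 3 -> legal
(5,1): flips 1 -> legal
(5,2): flips 3 -> legal
(5,7): no bracket -> illegal
(6,2): no bracket -> illegal
(6,3): flips 2 -> legal
(6,5): no bracket -> illegal
(6,7): no bracket -> illegal
(7,5): no bracket -> illegal
(7,6): flips 1 -> legal
(7,7): flips 1 -> legal
B mobility = 7
-- W to move --
(2,1): flips 1 -> legal
(2,2): flips 2 -> legal
(2,3): flips 1 -> legal
(2,4): flips 2 -> legal
(2,5): flips 1 -> legal
(3,1): no bracket -> illegal
(3,5): no bracket -> illegal
(3,6): flips 2 -> legal
(3,7): no bracket -> illegal
(4,1): no bracket -> illegal
(4,7): flips 2 -> legal
(5,7): flips 3 -> legal
(6,3): no bracket -> illegal
(6,5): flips 1 -> legal
(6,7): no bracket -> illegal
(7,3): no bracket -> illegal
(7,5): flips 1 -> legal
W mobility = 10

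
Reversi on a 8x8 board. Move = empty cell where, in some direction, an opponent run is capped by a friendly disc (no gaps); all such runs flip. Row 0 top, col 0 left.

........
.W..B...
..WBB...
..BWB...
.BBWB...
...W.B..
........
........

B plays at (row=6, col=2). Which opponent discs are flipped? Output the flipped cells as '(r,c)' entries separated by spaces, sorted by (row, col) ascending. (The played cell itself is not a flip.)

Dir NW: first cell '.' (not opp) -> no flip
Dir N: first cell '.' (not opp) -> no flip
Dir NE: opp run (5,3) capped by B -> flip
Dir W: first cell '.' (not opp) -> no flip
Dir E: first cell '.' (not opp) -> no flip
Dir SW: first cell '.' (not opp) -> no flip
Dir S: first cell '.' (not opp) -> no flip
Dir SE: first cell '.' (not opp) -> no flip

Answer: (5,3)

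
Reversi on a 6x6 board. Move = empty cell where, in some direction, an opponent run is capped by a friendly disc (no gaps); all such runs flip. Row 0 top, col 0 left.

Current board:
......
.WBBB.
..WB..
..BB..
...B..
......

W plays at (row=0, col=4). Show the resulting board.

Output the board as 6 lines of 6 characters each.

Place W at (0,4); scan 8 dirs for brackets.
Dir NW: edge -> no flip
Dir N: edge -> no flip
Dir NE: edge -> no flip
Dir W: first cell '.' (not opp) -> no flip
Dir E: first cell '.' (not opp) -> no flip
Dir SW: opp run (1,3) capped by W -> flip
Dir S: opp run (1,4), next='.' -> no flip
Dir SE: first cell '.' (not opp) -> no flip
All flips: (1,3)

Answer: ....W.
.WBWB.
..WB..
..BB..
...B..
......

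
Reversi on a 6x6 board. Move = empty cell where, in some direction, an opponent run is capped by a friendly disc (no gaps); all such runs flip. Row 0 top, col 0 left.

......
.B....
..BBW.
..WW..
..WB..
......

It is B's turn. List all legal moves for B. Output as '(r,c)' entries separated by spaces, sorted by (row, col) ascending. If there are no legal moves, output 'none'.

Answer: (2,1) (2,5) (4,1) (4,4) (5,2)

Derivation:
(1,3): no bracket -> illegal
(1,4): no bracket -> illegal
(1,5): no bracket -> illegal
(2,1): flips 1 -> legal
(2,5): flips 1 -> legal
(3,1): no bracket -> illegal
(3,4): no bracket -> illegal
(3,5): no bracket -> illegal
(4,1): flips 2 -> legal
(4,4): flips 1 -> legal
(5,1): no bracket -> illegal
(5,2): flips 2 -> legal
(5,3): no bracket -> illegal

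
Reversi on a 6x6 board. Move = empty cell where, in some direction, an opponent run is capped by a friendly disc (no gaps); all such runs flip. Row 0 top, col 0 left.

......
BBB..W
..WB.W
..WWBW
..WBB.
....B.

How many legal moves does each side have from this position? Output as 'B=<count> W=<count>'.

-- B to move --
(0,4): no bracket -> illegal
(0,5): no bracket -> illegal
(1,3): no bracket -> illegal
(1,4): no bracket -> illegal
(2,1): flips 2 -> legal
(2,4): no bracket -> illegal
(3,1): flips 2 -> legal
(4,1): flips 2 -> legal
(4,5): no bracket -> illegal
(5,1): no bracket -> illegal
(5,2): flips 3 -> legal
(5,3): no bracket -> illegal
B mobility = 4
-- W to move --
(0,0): flips 1 -> legal
(0,1): no bracket -> illegal
(0,2): flips 1 -> legal
(0,3): no bracket -> illegal
(1,3): flips 1 -> legal
(1,4): flips 1 -> legal
(2,0): no bracket -> illegal
(2,1): no bracket -> illegal
(2,4): flips 1 -> legal
(4,5): flips 2 -> legal
(5,2): flips 2 -> legal
(5,3): flips 2 -> legal
(5,5): flips 1 -> legal
W mobility = 9

Answer: B=4 W=9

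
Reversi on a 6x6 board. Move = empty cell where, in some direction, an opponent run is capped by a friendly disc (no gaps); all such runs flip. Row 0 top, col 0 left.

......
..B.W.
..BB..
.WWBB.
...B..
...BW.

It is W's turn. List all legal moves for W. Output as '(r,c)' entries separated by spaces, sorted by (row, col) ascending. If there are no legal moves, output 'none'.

Answer: (0,2) (1,3) (3,5) (5,2)

Derivation:
(0,1): no bracket -> illegal
(0,2): flips 2 -> legal
(0,3): no bracket -> illegal
(1,1): no bracket -> illegal
(1,3): flips 1 -> legal
(2,1): no bracket -> illegal
(2,4): no bracket -> illegal
(2,5): no bracket -> illegal
(3,5): flips 2 -> legal
(4,2): no bracket -> illegal
(4,4): no bracket -> illegal
(4,5): no bracket -> illegal
(5,2): flips 1 -> legal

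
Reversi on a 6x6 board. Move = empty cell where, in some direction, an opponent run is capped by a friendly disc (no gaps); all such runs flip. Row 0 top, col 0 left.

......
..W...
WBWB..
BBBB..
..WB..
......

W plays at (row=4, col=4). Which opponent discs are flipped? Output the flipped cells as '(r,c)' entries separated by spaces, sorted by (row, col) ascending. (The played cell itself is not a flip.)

Answer: (3,3) (4,3)

Derivation:
Dir NW: opp run (3,3) capped by W -> flip
Dir N: first cell '.' (not opp) -> no flip
Dir NE: first cell '.' (not opp) -> no flip
Dir W: opp run (4,3) capped by W -> flip
Dir E: first cell '.' (not opp) -> no flip
Dir SW: first cell '.' (not opp) -> no flip
Dir S: first cell '.' (not opp) -> no flip
Dir SE: first cell '.' (not opp) -> no flip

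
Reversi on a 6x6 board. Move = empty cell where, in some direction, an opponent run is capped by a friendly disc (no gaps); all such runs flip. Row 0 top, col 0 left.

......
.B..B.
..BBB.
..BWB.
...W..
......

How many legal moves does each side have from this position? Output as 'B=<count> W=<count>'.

-- B to move --
(4,2): flips 1 -> legal
(4,4): flips 1 -> legal
(5,2): flips 1 -> legal
(5,3): flips 2 -> legal
(5,4): flips 1 -> legal
B mobility = 5
-- W to move --
(0,0): flips 2 -> legal
(0,1): no bracket -> illegal
(0,2): no bracket -> illegal
(0,3): no bracket -> illegal
(0,4): no bracket -> illegal
(0,5): no bracket -> illegal
(1,0): no bracket -> illegal
(1,2): no bracket -> illegal
(1,3): flips 1 -> legal
(1,5): flips 1 -> legal
(2,0): no bracket -> illegal
(2,1): flips 1 -> legal
(2,5): flips 1 -> legal
(3,1): flips 1 -> legal
(3,5): flips 1 -> legal
(4,1): no bracket -> illegal
(4,2): no bracket -> illegal
(4,4): no bracket -> illegal
(4,5): no bracket -> illegal
W mobility = 7

Answer: B=5 W=7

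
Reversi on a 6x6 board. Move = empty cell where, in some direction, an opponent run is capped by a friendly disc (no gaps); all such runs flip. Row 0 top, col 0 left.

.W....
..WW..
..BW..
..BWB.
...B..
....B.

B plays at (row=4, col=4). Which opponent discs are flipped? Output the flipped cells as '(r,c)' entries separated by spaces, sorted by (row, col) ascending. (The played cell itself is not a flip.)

Dir NW: opp run (3,3) capped by B -> flip
Dir N: first cell 'B' (not opp) -> no flip
Dir NE: first cell '.' (not opp) -> no flip
Dir W: first cell 'B' (not opp) -> no flip
Dir E: first cell '.' (not opp) -> no flip
Dir SW: first cell '.' (not opp) -> no flip
Dir S: first cell 'B' (not opp) -> no flip
Dir SE: first cell '.' (not opp) -> no flip

Answer: (3,3)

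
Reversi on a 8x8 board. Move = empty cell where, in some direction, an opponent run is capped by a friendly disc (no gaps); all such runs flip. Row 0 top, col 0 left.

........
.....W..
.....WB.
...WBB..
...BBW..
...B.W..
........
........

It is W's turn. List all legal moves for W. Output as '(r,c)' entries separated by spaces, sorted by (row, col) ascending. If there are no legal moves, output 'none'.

(1,6): no bracket -> illegal
(1,7): no bracket -> illegal
(2,3): flips 1 -> legal
(2,4): no bracket -> illegal
(2,7): flips 1 -> legal
(3,2): no bracket -> illegal
(3,6): flips 2 -> legal
(3,7): flips 1 -> legal
(4,2): flips 2 -> legal
(4,6): no bracket -> illegal
(5,2): flips 2 -> legal
(5,4): no bracket -> illegal
(6,2): no bracket -> illegal
(6,3): flips 2 -> legal
(6,4): no bracket -> illegal

Answer: (2,3) (2,7) (3,6) (3,7) (4,2) (5,2) (6,3)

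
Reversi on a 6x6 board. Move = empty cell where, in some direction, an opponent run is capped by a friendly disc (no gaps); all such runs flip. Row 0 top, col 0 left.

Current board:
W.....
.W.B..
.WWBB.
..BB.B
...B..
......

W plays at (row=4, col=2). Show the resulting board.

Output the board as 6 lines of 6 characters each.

Answer: W.....
.W.B..
.WWBB.
..WB.B
..WB..
......

Derivation:
Place W at (4,2); scan 8 dirs for brackets.
Dir NW: first cell '.' (not opp) -> no flip
Dir N: opp run (3,2) capped by W -> flip
Dir NE: opp run (3,3) (2,4), next='.' -> no flip
Dir W: first cell '.' (not opp) -> no flip
Dir E: opp run (4,3), next='.' -> no flip
Dir SW: first cell '.' (not opp) -> no flip
Dir S: first cell '.' (not opp) -> no flip
Dir SE: first cell '.' (not opp) -> no flip
All flips: (3,2)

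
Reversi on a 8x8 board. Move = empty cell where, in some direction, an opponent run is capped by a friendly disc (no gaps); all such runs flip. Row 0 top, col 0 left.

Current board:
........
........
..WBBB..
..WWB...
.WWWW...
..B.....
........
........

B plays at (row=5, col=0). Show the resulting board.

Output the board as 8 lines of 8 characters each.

Place B at (5,0); scan 8 dirs for brackets.
Dir NW: edge -> no flip
Dir N: first cell '.' (not opp) -> no flip
Dir NE: opp run (4,1) (3,2) capped by B -> flip
Dir W: edge -> no flip
Dir E: first cell '.' (not opp) -> no flip
Dir SW: edge -> no flip
Dir S: first cell '.' (not opp) -> no flip
Dir SE: first cell '.' (not opp) -> no flip
All flips: (3,2) (4,1)

Answer: ........
........
..WBBB..
..BWB...
.BWWW...
B.B.....
........
........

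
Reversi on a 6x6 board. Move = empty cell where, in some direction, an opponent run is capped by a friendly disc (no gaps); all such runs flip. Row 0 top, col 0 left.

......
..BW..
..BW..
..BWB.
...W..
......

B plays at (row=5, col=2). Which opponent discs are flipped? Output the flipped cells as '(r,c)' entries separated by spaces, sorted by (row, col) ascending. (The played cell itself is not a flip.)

Answer: (4,3)

Derivation:
Dir NW: first cell '.' (not opp) -> no flip
Dir N: first cell '.' (not opp) -> no flip
Dir NE: opp run (4,3) capped by B -> flip
Dir W: first cell '.' (not opp) -> no flip
Dir E: first cell '.' (not opp) -> no flip
Dir SW: edge -> no flip
Dir S: edge -> no flip
Dir SE: edge -> no flip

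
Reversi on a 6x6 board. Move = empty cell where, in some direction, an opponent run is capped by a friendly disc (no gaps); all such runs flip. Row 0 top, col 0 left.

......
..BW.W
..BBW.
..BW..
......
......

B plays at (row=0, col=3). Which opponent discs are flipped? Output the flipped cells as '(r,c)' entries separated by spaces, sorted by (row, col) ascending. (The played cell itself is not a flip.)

Answer: (1,3)

Derivation:
Dir NW: edge -> no flip
Dir N: edge -> no flip
Dir NE: edge -> no flip
Dir W: first cell '.' (not opp) -> no flip
Dir E: first cell '.' (not opp) -> no flip
Dir SW: first cell 'B' (not opp) -> no flip
Dir S: opp run (1,3) capped by B -> flip
Dir SE: first cell '.' (not opp) -> no flip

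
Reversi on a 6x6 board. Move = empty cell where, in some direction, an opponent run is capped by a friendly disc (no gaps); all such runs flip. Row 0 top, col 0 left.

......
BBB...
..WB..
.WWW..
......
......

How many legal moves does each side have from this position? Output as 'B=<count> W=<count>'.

Answer: B=5 W=5

Derivation:
-- B to move --
(1,3): no bracket -> illegal
(2,0): no bracket -> illegal
(2,1): flips 1 -> legal
(2,4): no bracket -> illegal
(3,0): no bracket -> illegal
(3,4): no bracket -> illegal
(4,0): no bracket -> illegal
(4,1): flips 1 -> legal
(4,2): flips 2 -> legal
(4,3): flips 1 -> legal
(4,4): flips 2 -> legal
B mobility = 5
-- W to move --
(0,0): flips 1 -> legal
(0,1): no bracket -> illegal
(0,2): flips 1 -> legal
(0,3): no bracket -> illegal
(1,3): flips 1 -> legal
(1,4): flips 1 -> legal
(2,0): no bracket -> illegal
(2,1): no bracket -> illegal
(2,4): flips 1 -> legal
(3,4): no bracket -> illegal
W mobility = 5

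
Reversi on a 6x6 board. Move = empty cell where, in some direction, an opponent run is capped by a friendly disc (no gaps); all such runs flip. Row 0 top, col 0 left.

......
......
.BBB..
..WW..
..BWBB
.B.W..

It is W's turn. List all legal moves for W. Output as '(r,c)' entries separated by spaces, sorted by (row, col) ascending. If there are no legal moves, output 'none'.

(1,0): flips 1 -> legal
(1,1): flips 1 -> legal
(1,2): flips 1 -> legal
(1,3): flips 1 -> legal
(1,4): flips 1 -> legal
(2,0): no bracket -> illegal
(2,4): no bracket -> illegal
(3,0): no bracket -> illegal
(3,1): flips 1 -> legal
(3,4): no bracket -> illegal
(3,5): flips 1 -> legal
(4,0): no bracket -> illegal
(4,1): flips 1 -> legal
(5,0): no bracket -> illegal
(5,2): flips 1 -> legal
(5,4): no bracket -> illegal
(5,5): flips 1 -> legal

Answer: (1,0) (1,1) (1,2) (1,3) (1,4) (3,1) (3,5) (4,1) (5,2) (5,5)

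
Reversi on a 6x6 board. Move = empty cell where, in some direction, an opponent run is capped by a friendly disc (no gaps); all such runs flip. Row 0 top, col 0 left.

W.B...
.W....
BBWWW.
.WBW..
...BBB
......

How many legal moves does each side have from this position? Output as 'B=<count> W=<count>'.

Answer: B=9 W=4

Derivation:
-- B to move --
(0,1): flips 1 -> legal
(1,0): no bracket -> illegal
(1,2): flips 1 -> legal
(1,3): flips 2 -> legal
(1,4): flips 1 -> legal
(1,5): no bracket -> illegal
(2,5): flips 3 -> legal
(3,0): flips 1 -> legal
(3,4): flips 1 -> legal
(3,5): no bracket -> illegal
(4,0): no bracket -> illegal
(4,1): flips 1 -> legal
(4,2): flips 1 -> legal
B mobility = 9
-- W to move --
(0,1): no bracket -> illegal
(0,3): no bracket -> illegal
(1,0): no bracket -> illegal
(1,2): no bracket -> illegal
(1,3): no bracket -> illegal
(3,0): no bracket -> illegal
(3,4): no bracket -> illegal
(3,5): no bracket -> illegal
(4,1): flips 1 -> legal
(4,2): flips 1 -> legal
(5,2): no bracket -> illegal
(5,3): flips 1 -> legal
(5,4): no bracket -> illegal
(5,5): flips 1 -> legal
W mobility = 4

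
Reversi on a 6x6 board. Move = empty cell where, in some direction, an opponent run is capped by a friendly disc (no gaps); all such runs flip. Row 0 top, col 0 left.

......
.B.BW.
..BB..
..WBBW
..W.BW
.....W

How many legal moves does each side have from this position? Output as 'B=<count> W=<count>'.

-- B to move --
(0,3): no bracket -> illegal
(0,4): no bracket -> illegal
(0,5): flips 1 -> legal
(1,5): flips 1 -> legal
(2,1): no bracket -> illegal
(2,4): no bracket -> illegal
(2,5): no bracket -> illegal
(3,1): flips 1 -> legal
(4,1): flips 1 -> legal
(4,3): no bracket -> illegal
(5,1): flips 1 -> legal
(5,2): flips 2 -> legal
(5,3): no bracket -> illegal
(5,4): no bracket -> illegal
B mobility = 6
-- W to move --
(0,0): flips 4 -> legal
(0,1): no bracket -> illegal
(0,2): no bracket -> illegal
(0,3): no bracket -> illegal
(0,4): no bracket -> illegal
(1,0): no bracket -> illegal
(1,2): flips 4 -> legal
(2,0): no bracket -> illegal
(2,1): no bracket -> illegal
(2,4): flips 1 -> legal
(2,5): no bracket -> illegal
(3,1): no bracket -> illegal
(4,3): flips 1 -> legal
(5,3): flips 1 -> legal
(5,4): no bracket -> illegal
W mobility = 5

Answer: B=6 W=5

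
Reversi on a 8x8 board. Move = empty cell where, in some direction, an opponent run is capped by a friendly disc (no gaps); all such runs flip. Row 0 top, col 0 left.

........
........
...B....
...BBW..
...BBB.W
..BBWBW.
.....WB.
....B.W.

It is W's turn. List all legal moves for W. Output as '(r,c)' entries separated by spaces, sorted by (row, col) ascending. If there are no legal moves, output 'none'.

(1,2): flips 3 -> legal
(1,3): no bracket -> illegal
(1,4): no bracket -> illegal
(2,2): no bracket -> illegal
(2,4): flips 2 -> legal
(2,5): no bracket -> illegal
(3,2): flips 3 -> legal
(3,6): flips 1 -> legal
(4,1): no bracket -> illegal
(4,2): no bracket -> illegal
(4,6): no bracket -> illegal
(5,1): flips 2 -> legal
(5,7): no bracket -> illegal
(6,1): no bracket -> illegal
(6,2): flips 2 -> legal
(6,3): no bracket -> illegal
(6,4): no bracket -> illegal
(6,7): flips 1 -> legal
(7,3): no bracket -> illegal
(7,5): no bracket -> illegal
(7,7): no bracket -> illegal

Answer: (1,2) (2,4) (3,2) (3,6) (5,1) (6,2) (6,7)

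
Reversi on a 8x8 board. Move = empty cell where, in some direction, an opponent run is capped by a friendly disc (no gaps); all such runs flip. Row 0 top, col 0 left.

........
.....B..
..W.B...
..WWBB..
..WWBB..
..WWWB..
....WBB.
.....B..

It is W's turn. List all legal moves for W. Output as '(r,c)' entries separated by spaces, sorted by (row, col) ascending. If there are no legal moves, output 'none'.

Answer: (0,6) (1,4) (2,5) (2,6) (3,6) (4,6) (5,6) (6,7) (7,6) (7,7)

Derivation:
(0,4): no bracket -> illegal
(0,5): no bracket -> illegal
(0,6): flips 2 -> legal
(1,3): no bracket -> illegal
(1,4): flips 3 -> legal
(1,6): no bracket -> illegal
(2,3): no bracket -> illegal
(2,5): flips 1 -> legal
(2,6): flips 2 -> legal
(3,6): flips 3 -> legal
(4,6): flips 3 -> legal
(5,6): flips 1 -> legal
(5,7): no bracket -> illegal
(6,7): flips 2 -> legal
(7,4): no bracket -> illegal
(7,6): flips 1 -> legal
(7,7): flips 3 -> legal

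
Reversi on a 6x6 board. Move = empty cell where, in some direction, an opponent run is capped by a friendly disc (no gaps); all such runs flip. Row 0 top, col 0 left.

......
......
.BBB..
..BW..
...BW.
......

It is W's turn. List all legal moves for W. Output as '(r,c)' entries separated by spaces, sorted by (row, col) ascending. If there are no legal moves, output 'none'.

(1,0): no bracket -> illegal
(1,1): flips 1 -> legal
(1,2): no bracket -> illegal
(1,3): flips 1 -> legal
(1,4): no bracket -> illegal
(2,0): no bracket -> illegal
(2,4): no bracket -> illegal
(3,0): no bracket -> illegal
(3,1): flips 1 -> legal
(3,4): no bracket -> illegal
(4,1): no bracket -> illegal
(4,2): flips 1 -> legal
(5,2): no bracket -> illegal
(5,3): flips 1 -> legal
(5,4): no bracket -> illegal

Answer: (1,1) (1,3) (3,1) (4,2) (5,3)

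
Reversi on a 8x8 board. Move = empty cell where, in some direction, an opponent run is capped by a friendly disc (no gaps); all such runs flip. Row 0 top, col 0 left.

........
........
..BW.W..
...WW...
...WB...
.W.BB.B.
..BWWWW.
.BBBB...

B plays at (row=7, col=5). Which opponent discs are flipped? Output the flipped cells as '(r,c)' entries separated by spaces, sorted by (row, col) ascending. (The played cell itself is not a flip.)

Answer: (6,4)

Derivation:
Dir NW: opp run (6,4) capped by B -> flip
Dir N: opp run (6,5), next='.' -> no flip
Dir NE: opp run (6,6), next='.' -> no flip
Dir W: first cell 'B' (not opp) -> no flip
Dir E: first cell '.' (not opp) -> no flip
Dir SW: edge -> no flip
Dir S: edge -> no flip
Dir SE: edge -> no flip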